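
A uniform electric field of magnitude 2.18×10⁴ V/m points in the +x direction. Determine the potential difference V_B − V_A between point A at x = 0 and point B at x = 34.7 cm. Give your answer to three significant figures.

In a uniform field, potential decreases in the direction of E: V_B − V_A = −E·Δx.
V_B − V_A = −(2.18×10⁴ V/m)(0.347 m) = -7560 V.

-7560 V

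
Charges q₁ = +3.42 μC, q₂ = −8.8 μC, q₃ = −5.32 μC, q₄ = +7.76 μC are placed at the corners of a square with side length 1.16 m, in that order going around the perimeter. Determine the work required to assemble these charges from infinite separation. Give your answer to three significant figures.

The assembly work is the sum of pairwise potential energies, U = Σ_{i<j} kqᵢqⱼ/rᵢⱼ.
The four side pairs have separation 1.16 m and the two diagonal pairs 1.64 m.
Summing all 6 pair terms gives U = -0.459 J.

-0.459 J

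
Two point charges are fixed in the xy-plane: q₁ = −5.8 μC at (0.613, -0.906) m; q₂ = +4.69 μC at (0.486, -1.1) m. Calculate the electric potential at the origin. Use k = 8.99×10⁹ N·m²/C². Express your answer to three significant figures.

The total potential is the scalar sum of each charge's contribution, V = Σ kqᵢ/rᵢ.
Distances from the field point to each charge: r₁ = 1.09 m, r₂ = 1.20 m.
V = k[(-5.80×10⁻⁶)/(1.09) + (4.69×10⁻⁶)/(1.20)] = -1.26×10⁴ V.

-1.26×10⁴ V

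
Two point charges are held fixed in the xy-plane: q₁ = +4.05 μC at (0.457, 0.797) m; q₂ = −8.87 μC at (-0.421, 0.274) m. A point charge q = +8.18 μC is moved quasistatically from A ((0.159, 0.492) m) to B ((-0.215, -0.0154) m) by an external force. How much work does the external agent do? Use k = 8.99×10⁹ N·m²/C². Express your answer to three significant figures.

-1.20 J

For quasistatic motion the external work equals the change in potential energy: W_ext = qΔV = q(V_B − V_A).
At A: distances to the source charges are 0.426 m, 0.620 m; V_A = Σ kqᵢ/rᵢ = -4.33×10⁴ V.
At B: distances to the source charges are 1.05 m, 0.355 m; V_B = Σ kqᵢ/rᵢ = -1.90×10⁵ V.
ΔV = V_B − V_A = -1.47×10⁵ V.
W_ext = qΔV = (8.18×10⁻⁶ C)(-1.47×10⁵ V) = -1.20 J.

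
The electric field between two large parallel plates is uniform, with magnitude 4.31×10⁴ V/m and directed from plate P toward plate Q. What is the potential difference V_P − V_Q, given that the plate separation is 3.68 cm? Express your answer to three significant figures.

In a uniform field, potential decreases in the direction of E: ΔV = −E·d for a displacement d parallel to E.
Going from Q to P is a displacement of 3.68 cm opposite to the field, so V_P − V_Q = +Ed = 1590 V.

1590 V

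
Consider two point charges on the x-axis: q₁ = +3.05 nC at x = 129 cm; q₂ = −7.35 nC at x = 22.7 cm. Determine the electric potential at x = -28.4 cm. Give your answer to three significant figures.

Electric potential is a scalar, so the contributions from each charge add algebraically: V = Σ kqᵢ/rᵢ.
Distances from the field point to each charge: r₁ = 1.57 m, r₂ = 0.511 m.
V = k[(3.05×10⁻⁹)/(1.57) + (-7.35×10⁻⁹)/(0.511)] = -112 V.

-112 V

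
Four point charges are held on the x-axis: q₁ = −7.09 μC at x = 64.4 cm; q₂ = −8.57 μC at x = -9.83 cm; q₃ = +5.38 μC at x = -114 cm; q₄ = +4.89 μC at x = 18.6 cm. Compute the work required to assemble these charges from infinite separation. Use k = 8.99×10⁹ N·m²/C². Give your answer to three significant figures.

The assembly work is the sum of pairwise potential energies, U = Σ_{i<j} kqᵢqⱼ/rᵢⱼ.
Pair separations: r₁₂ = 0.742 m, r₁₃ = 1.78 m, r₁₄ = 0.458 m, r₂₃ = 1.04 m, r₂₄ = 0.284 m, r₃₄ = 1.33 m.
Summing all 6 pair terms gives U = -1.68 J.

-1.68 J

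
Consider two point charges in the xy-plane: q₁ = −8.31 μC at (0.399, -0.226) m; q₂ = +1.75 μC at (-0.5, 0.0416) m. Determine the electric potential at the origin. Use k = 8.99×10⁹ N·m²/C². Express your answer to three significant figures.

Electric potential is a scalar, so the contributions from each charge add algebraically: V = Σ kqᵢ/rᵢ.
Distances from the field point to each charge: r₁ = 0.459 m, r₂ = 0.502 m.
V = k[(-8.31×10⁻⁶)/(0.459) + (1.75×10⁻⁶)/(0.502)] = -1.32×10⁵ V.

-1.32×10⁵ V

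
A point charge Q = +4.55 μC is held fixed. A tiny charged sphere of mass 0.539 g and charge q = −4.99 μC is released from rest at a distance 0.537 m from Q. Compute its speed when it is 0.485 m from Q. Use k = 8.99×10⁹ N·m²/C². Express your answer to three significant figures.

12.3 m/s

Only the electrostatic force acts, so mechanical energy is conserved: ½mv² = U₁ − U₂ = kQq(1/r₁ − 1/r₂).
U₁ − U₂ = (8.99×10⁹ N·m²/C²)(4.55×10⁻⁶ C)(-4.99×10⁻⁶ C)(1/0.537 − 1/0.485) = 0.0408 J.
v = √(2·0.0408/5.39×10⁻⁴) = 12.3 m/s.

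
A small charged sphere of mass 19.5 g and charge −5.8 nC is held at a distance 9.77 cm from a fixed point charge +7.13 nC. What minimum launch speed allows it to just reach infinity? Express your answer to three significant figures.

To just escape, total mechanical energy must reach zero at infinity: ½mv²_min + U = 0, so ½mv²_min = −U = |kQq|/r.
|U| = |kQq|/r = (8.99×10⁹ N·m²/C²)(7.13×10⁻⁹)(5.80×10⁻⁹)/(0.0977) = 3.81×10⁻⁶ J.
v_min = √(2|U|/m) = √(2·3.81×10⁻⁶/0.0195) = 0.0198 m/s.

0.0198 m/s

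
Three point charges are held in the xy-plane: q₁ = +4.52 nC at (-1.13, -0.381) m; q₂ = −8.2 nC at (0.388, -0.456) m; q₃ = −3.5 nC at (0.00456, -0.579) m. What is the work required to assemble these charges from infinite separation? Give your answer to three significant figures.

The assembly work is the sum of pairwise potential energies, U = Σ_{i<j} kqᵢqⱼ/rᵢⱼ.
Pair separations: r₁₂ = 1.52 m, r₁₃ = 1.15 m, r₂₃ = 0.403 m.
U = (-2.19×10⁻⁷) + (-1.23×10⁻⁷) + (6.41×10⁻⁷) = 2.98×10⁻⁷ J.

2.98×10⁻⁷ J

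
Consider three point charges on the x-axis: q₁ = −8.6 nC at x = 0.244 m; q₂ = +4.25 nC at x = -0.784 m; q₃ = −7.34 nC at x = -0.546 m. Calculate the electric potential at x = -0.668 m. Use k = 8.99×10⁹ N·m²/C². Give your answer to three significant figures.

-296 V

Electric potential is a scalar, so the contributions from each charge add algebraically: V = Σ kqᵢ/rᵢ.
Distances from the field point to each charge: r₁ = 0.912 m, r₂ = 0.116 m, r₃ = 0.122 m.
V = k[(-8.60×10⁻⁹)/(0.912) + (4.25×10⁻⁹)/(0.116) + (-7.34×10⁻⁹)/(0.122)] = -296 V.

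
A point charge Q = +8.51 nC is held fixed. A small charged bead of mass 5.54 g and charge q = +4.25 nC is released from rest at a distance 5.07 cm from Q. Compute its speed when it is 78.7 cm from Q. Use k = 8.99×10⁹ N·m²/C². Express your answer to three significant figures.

Only the electrostatic force acts, so mechanical energy is conserved: ½mv² = U₁ − U₂ = kQq(1/r₁ − 1/r₂).
U₁ − U₂ = (8.99×10⁹ N·m²/C²)(8.51×10⁻⁹ C)(4.25×10⁻⁹ C)(1/0.0507 − 1/0.787) = 6.00×10⁻⁶ J.
v = √(2·6.00×10⁻⁶/5.54×10⁻³) = 0.0465 m/s.

0.0465 m/s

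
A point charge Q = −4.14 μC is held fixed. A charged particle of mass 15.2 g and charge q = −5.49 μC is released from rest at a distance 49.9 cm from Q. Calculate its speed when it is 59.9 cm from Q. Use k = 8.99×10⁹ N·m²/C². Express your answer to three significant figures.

Only the electrostatic force acts, so mechanical energy is conserved: ½mv² = U₁ − U₂ = kQq(1/r₁ − 1/r₂).
U₁ − U₂ = (8.99×10⁹ N·m²/C²)(-4.14×10⁻⁶ C)(-5.49×10⁻⁶ C)(1/0.499 − 1/0.599) = 0.0684 J.
v = √(2·0.0684/0.0152) = 3.00 m/s.

3.00 m/s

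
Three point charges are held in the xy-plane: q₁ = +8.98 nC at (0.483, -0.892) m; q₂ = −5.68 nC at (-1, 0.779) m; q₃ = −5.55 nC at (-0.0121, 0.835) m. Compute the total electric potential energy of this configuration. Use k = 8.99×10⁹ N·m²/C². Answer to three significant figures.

The assembly work is the sum of pairwise potential energies, U = Σ_{i<j} kqᵢqⱼ/rᵢⱼ.
Pair separations: r₁₂ = 2.23 m, r₁₃ = 1.80 m, r₂₃ = 0.989 m.
U = (-2.05×10⁻⁷) + (-2.49×10⁻⁷) + (2.86×10⁻⁷) = -1.68×10⁻⁷ J.

-1.68×10⁻⁷ J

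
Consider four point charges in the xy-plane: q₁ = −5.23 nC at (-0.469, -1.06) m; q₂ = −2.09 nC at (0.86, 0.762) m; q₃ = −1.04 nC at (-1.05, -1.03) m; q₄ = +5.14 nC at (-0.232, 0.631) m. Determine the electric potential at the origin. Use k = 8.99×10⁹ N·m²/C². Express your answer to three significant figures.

5.46 V

The total potential is the scalar sum of each charge's contribution, V = Σ kqᵢ/rᵢ.
Distances from the field point to each charge: r₁ = 1.16 m, r₂ = 1.15 m, r₃ = 1.47 m, r₄ = 0.672 m.
V = k[(-5.23×10⁻⁹)/(1.16) + (-2.09×10⁻⁹)/(1.15) + (-1.04×10⁻⁹)/(1.47) + (5.14×10⁻⁹)/(0.672)] = 5.46 V.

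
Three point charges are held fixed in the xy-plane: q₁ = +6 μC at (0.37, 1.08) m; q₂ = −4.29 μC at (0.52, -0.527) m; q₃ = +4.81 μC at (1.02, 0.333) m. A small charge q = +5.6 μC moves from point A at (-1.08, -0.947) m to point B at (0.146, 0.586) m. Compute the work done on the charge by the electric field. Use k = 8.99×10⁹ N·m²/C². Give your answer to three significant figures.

The work done by the electric force is W_field = −ΔU = −q(V_B − V_A) = q(V_A − V_B).
At A: distances to the source charges are 2.49 m, 1.65 m, 2.46 m; V_A = Σ kqᵢ/rᵢ = 1.59×10⁴ V.
At B: distances to the source charges are 0.542 m, 1.17 m, 0.910 m; V_B = Σ kqᵢ/rᵢ = 1.14×10⁵ V.
ΔV = V_B − V_A = 9.82×10⁴ V.
W_field = −qΔV = −(5.60×10⁻⁶ C)(9.82×10⁴ V) = -0.550 J.

-0.550 J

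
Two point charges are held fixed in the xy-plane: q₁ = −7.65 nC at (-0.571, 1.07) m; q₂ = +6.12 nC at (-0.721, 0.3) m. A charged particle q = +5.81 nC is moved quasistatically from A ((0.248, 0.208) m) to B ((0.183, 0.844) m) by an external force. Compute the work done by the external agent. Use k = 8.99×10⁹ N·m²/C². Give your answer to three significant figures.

For quasistatic motion the external work equals the change in potential energy: W_ext = qΔV = q(V_B − V_A).
At A: distances to the source charges are 1.19 m, 0.973 m; V_A = Σ kqᵢ/rᵢ = -1.31 V.
At B: distances to the source charges are 0.787 m, 1.06 m; V_B = Σ kqᵢ/rᵢ = -35.2 V.
ΔV = V_B − V_A = -33.9 V.
W_ext = qΔV = (5.81×10⁻⁹ C)(-33.9 V) = -1.97×10⁻⁷ J.

-1.97×10⁻⁷ J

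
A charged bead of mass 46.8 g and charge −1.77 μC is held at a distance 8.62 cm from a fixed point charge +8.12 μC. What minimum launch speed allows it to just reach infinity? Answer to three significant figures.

To just escape, total mechanical energy must reach zero at infinity: ½mv²_min + U = 0, so ½mv²_min = −U = |kQq|/r.
|U| = |kQq|/r = (8.99×10⁹ N·m²/C²)(8.12×10⁻⁶)(1.77×10⁻⁶)/(0.0862) = 1.50 J.
v_min = √(2|U|/m) = √(2·1.50/0.0468) = 8.00 m/s.

8.00 m/s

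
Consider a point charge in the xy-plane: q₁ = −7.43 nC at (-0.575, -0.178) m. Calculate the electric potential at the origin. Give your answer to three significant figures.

-111 V

The total potential is the scalar sum of each charge's contribution, V = Σ kqᵢ/rᵢ.
Distances from the field point to each charge: r₁ = 0.602 m.
V = k[(-7.43×10⁻⁹)/(0.602)] = -111 V.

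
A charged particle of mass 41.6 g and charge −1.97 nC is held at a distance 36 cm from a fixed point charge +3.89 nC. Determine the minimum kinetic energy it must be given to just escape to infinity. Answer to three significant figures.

1.91×10⁻⁷ J

To just escape, total mechanical energy must reach zero at infinity: ½mv²_min + U = 0, so ½mv²_min = −U = |kQq|/r.
|U| = |kQq|/r = (8.99×10⁹ N·m²/C²)(3.89×10⁻⁹)(1.97×10⁻⁹)/(0.360) = 1.91×10⁻⁷ J.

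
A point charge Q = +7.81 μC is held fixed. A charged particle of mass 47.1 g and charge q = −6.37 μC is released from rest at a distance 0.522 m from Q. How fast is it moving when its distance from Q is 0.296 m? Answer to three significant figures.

Only the electrostatic force acts, so mechanical energy is conserved: ½mv² = U₁ − U₂ = kQq(1/r₁ − 1/r₂).
U₁ − U₂ = (8.99×10⁹ N·m²/C²)(7.81×10⁻⁶ C)(-6.37×10⁻⁶ C)(1/0.522 − 1/0.296) = 0.654 J.
v = √(2·0.654/0.0471) = 5.27 m/s.

5.27 m/s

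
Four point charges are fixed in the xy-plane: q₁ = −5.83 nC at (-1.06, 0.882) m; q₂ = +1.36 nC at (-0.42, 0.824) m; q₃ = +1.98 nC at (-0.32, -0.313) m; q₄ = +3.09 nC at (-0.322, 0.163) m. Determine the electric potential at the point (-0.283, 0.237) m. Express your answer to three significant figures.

333 V

Electric potential is a scalar, so the contributions from each charge add algebraically: V = Σ kqᵢ/rᵢ.
Distances from the field point to each charge: r₁ = 1.01 m, r₂ = 0.603 m, r₃ = 0.551 m, r₄ = 0.0836 m.
V = k[(-5.83×10⁻⁹)/(1.01) + (1.36×10⁻⁹)/(0.603) + (1.98×10⁻⁹)/(0.551) + (3.09×10⁻⁹)/(0.0836)] = 333 V.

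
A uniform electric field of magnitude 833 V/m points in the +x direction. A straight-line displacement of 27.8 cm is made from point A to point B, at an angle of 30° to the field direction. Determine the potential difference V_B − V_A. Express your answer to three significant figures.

-201 V

Only the component of displacement along E changes the potential: ΔV = −E·d·cosθ.
ΔV = −(833 V/m)(0.278 m)cos30° = -201 V.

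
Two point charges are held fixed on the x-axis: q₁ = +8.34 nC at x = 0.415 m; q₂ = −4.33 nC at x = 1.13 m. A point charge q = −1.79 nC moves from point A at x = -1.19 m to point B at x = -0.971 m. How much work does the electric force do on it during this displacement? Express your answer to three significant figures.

1.01×10⁻⁸ J

The work done by the electric force is W_field = −ΔU = −q(V_B − V_A) = q(V_A − V_B).
At A: distances to the source charges are 1.60 m, 2.32 m; V_A = Σ kqᵢ/rᵢ = 29.9 V.
At B: distances to the source charges are 1.39 m, 2.10 m; V_B = Σ kqᵢ/rᵢ = 35.6 V.
ΔV = V_B − V_A = 5.63 V.
W_field = −qΔV = −(-1.79×10⁻⁹ C)(5.63 V) = 1.01×10⁻⁸ J.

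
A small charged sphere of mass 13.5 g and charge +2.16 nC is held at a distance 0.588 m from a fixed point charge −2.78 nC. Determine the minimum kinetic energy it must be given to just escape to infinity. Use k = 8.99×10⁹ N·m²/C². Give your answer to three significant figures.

To just escape, total mechanical energy must reach zero at infinity: ½mv²_min + U = 0, so ½mv²_min = −U = |kQq|/r.
|U| = |kQq|/r = (8.99×10⁹ N·m²/C²)(2.78×10⁻⁹)(2.16×10⁻⁹)/(0.588) = 9.18×10⁻⁸ J.

9.18×10⁻⁸ J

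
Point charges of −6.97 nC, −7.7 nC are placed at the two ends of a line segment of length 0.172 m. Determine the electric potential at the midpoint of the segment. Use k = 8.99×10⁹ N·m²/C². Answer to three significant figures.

Electric potential is a scalar, so the contributions from each charge add algebraically: V = Σ kqᵢ/rᵢ.
Each charge is 0.0860 m from the midpoint.
V = k[(-6.97×10⁻⁹)/(0.0860) + (-7.70×10⁻⁹)/(0.0860)] = -1530 V.

-1530 V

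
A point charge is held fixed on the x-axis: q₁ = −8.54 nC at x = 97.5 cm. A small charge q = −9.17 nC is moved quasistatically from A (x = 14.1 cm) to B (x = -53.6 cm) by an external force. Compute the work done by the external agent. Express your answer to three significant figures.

-3.78×10⁻⁷ J

For quasistatic motion the external work equals the change in potential energy: W_ext = qΔV = q(V_B − V_A).
At A: distance to the source charge is 0.834 m; V_A = kq₁/r = -92.1 V.
At B: distance to the source charge is 1.51 m; V_B = kq₁/r = -50.8 V.
ΔV = V_B − V_A = 41.2 V.
W_ext = qΔV = (-9.17×10⁻⁹ C)(41.2 V) = -3.78×10⁻⁷ J.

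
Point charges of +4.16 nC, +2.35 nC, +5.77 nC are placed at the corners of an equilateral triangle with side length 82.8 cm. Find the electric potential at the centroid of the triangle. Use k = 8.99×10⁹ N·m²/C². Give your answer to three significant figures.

The total potential is the scalar sum of each charge's contribution, V = Σ kqᵢ/rᵢ.
The distance from each vertex to the centroid is a/√3 = 0.478 m.
V = k[(4.16×10⁻⁹)/(0.478) + (2.35×10⁻⁹)/(0.478) + (5.77×10⁻⁹)/(0.478)] = 231 V.

231 V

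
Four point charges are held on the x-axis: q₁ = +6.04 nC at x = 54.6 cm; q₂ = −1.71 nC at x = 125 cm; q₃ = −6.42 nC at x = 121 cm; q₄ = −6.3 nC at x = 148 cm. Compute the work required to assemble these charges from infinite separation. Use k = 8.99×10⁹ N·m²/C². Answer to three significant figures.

The assembly work is the sum of pairwise potential energies, U = Σ_{i<j} kqᵢqⱼ/rᵢⱼ.
Pair separations: r₁₂ = 0.704 m, r₁₃ = 0.664 m, r₁₄ = 0.934 m, r₂₃ = 0.0400 m, r₂₄ = 0.230 m, r₃₄ = 0.270 m.
Summing all 6 pair terms gives U = 3.21×10⁻⁶ J.

3.21×10⁻⁶ J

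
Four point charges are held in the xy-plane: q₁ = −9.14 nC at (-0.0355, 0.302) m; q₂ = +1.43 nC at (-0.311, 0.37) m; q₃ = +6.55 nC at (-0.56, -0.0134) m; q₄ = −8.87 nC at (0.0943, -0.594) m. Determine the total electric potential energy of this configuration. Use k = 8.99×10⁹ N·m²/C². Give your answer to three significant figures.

-1.01×10⁻⁶ J

The assembly work is the sum of pairwise potential energies, U = Σ_{i<j} kqᵢqⱼ/rᵢⱼ.
Pair separations: r₁₂ = 0.284 m, r₁₃ = 0.612 m, r₁₄ = 0.905 m, r₂₃ = 0.457 m, r₂₄ = 1.05 m, r₃₄ = 0.875 m.
Summing all 6 pair terms gives U = -1.01×10⁻⁶ J.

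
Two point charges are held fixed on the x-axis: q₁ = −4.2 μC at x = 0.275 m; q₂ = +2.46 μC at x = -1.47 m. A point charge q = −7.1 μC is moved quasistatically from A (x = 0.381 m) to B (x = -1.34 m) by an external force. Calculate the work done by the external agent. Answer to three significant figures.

-3.49 J

For quasistatic motion the external work equals the change in potential energy: W_ext = qΔV = q(V_B − V_A).
At A: distances to the source charges are 0.106 m, 1.85 m; V_A = Σ kqᵢ/rᵢ = -3.44×10⁵ V.
At B: distances to the source charges are 1.62 m, 0.130 m; V_B = Σ kqᵢ/rᵢ = 1.47×10⁵ V.
ΔV = V_B − V_A = 4.91×10⁵ V.
W_ext = qΔV = (-7.10×10⁻⁶ C)(4.91×10⁵ V) = -3.49 J.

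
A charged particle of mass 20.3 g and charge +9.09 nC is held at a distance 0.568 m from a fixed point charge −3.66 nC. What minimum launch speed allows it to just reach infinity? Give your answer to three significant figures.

To just escape, total mechanical energy must reach zero at infinity: ½mv²_min + U = 0, so ½mv²_min = −U = |kQq|/r.
|U| = |kQq|/r = (8.99×10⁹ N·m²/C²)(3.66×10⁻⁹)(9.09×10⁻⁹)/(0.568) = 5.27×10⁻⁷ J.
v_min = √(2|U|/m) = √(2·5.27×10⁻⁷/0.0203) = 7.20×10⁻³ m/s.

7.20×10⁻³ m/s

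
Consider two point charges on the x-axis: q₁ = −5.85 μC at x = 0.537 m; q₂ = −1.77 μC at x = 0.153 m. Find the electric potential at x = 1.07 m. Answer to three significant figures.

-1.16×10⁵ V

The total potential is the scalar sum of each charge's contribution, V = Σ kqᵢ/rᵢ.
Distances from the field point to each charge: r₁ = 0.533 m, r₂ = 0.917 m.
V = k[(-5.85×10⁻⁶)/(0.533) + (-1.77×10⁻⁶)/(0.917)] = -1.16×10⁵ V.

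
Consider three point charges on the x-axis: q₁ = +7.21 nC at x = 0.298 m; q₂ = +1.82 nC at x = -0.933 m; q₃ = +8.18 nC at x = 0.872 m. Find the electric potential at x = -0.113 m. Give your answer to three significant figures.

252 V

Electric potential is a scalar, so the contributions from each charge add algebraically: V = Σ kqᵢ/rᵢ.
Distances from the field point to each charge: r₁ = 0.411 m, r₂ = 0.820 m, r₃ = 0.985 m.
V = k[(7.21×10⁻⁹)/(0.411) + (1.82×10⁻⁹)/(0.820) + (8.18×10⁻⁹)/(0.985)] = 252 V.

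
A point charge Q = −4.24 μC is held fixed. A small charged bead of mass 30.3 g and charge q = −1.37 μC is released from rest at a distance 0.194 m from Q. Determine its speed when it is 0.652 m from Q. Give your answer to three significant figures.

3.53 m/s

Only the electrostatic force acts, so mechanical energy is conserved: ½mv² = U₁ − U₂ = kQq(1/r₁ − 1/r₂).
U₁ − U₂ = (8.99×10⁹ N·m²/C²)(-4.24×10⁻⁶ C)(-1.37×10⁻⁶ C)(1/0.194 − 1/0.652) = 0.189 J.
v = √(2·0.189/0.0303) = 3.53 m/s.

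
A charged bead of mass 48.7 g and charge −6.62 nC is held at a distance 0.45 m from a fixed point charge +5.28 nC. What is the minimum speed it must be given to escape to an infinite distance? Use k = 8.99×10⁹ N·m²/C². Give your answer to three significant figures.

5.36×10⁻³ m/s

To just escape, total mechanical energy must reach zero at infinity: ½mv²_min + U = 0, so ½mv²_min = −U = |kQq|/r.
|U| = |kQq|/r = (8.99×10⁹ N·m²/C²)(5.28×10⁻⁹)(6.62×10⁻⁹)/(0.450) = 6.98×10⁻⁷ J.
v_min = √(2|U|/m) = √(2·6.98×10⁻⁷/0.0487) = 5.36×10⁻³ m/s.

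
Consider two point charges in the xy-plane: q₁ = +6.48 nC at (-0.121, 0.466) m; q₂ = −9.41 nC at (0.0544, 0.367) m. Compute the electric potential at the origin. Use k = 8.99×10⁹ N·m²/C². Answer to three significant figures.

Electric potential is a scalar, so the contributions from each charge add algebraically: V = Σ kqᵢ/rᵢ.
Distances from the field point to each charge: r₁ = 0.481 m, r₂ = 0.371 m.
V = k[(6.48×10⁻⁹)/(0.481) + (-9.41×10⁻⁹)/(0.371)] = -107 V.

-107 V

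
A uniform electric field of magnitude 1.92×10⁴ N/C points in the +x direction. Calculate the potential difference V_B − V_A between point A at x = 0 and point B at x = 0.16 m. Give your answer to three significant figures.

In a uniform field, potential decreases in the direction of E: V_B − V_A = −E·Δx.
V_B − V_A = −(1.92×10⁴ V/m)(0.160 m) = -3070 V.

-3070 V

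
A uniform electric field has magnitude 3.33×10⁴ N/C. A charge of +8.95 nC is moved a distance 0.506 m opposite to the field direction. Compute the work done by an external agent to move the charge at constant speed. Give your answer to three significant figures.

The potential change for a displacement 0.506 m opposite to the field direction is ΔV = +Ed = 1.68×10⁴ V.
W_ext = qΔV = 1.51×10⁻⁴ J.

1.51×10⁻⁴ J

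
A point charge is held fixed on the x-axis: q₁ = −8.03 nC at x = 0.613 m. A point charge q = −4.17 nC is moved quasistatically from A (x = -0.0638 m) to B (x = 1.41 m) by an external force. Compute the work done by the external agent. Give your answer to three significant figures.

-6.71×10⁻⁸ J

For quasistatic motion the external work equals the change in potential energy: W_ext = qΔV = q(V_B − V_A).
At A: distance to the source charge is 0.677 m; V_A = kq₁/r = -107 V.
At B: distance to the source charge is 0.797 m; V_B = kq₁/r = -90.6 V.
ΔV = V_B − V_A = 16.1 V.
W_ext = qΔV = (-4.17×10⁻⁹ C)(16.1 V) = -6.71×10⁻⁸ J.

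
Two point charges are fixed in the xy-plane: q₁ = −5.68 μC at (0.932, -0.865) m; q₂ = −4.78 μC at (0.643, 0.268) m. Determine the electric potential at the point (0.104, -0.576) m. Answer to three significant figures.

-1.01×10⁵ V

Electric potential is a scalar, so the contributions from each charge add algebraically: V = Σ kqᵢ/rᵢ.
Distances from the field point to each charge: r₁ = 0.877 m, r₂ = 1.00 m.
V = k[(-5.68×10⁻⁶)/(0.877) + (-4.78×10⁻⁶)/(1.00)] = -1.01×10⁵ V.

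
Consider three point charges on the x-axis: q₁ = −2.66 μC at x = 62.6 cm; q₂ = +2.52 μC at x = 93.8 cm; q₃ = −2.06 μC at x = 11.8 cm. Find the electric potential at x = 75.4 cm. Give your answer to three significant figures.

-9.28×10⁴ V

Electric potential is a scalar, so the contributions from each charge add algebraically: V = Σ kqᵢ/rᵢ.
Distances from the field point to each charge: r₁ = 0.128 m, r₂ = 0.184 m, r₃ = 0.636 m.
V = k[(-2.66×10⁻⁶)/(0.128) + (2.52×10⁻⁶)/(0.184) + (-2.06×10⁻⁶)/(0.636)] = -9.28×10⁴ V.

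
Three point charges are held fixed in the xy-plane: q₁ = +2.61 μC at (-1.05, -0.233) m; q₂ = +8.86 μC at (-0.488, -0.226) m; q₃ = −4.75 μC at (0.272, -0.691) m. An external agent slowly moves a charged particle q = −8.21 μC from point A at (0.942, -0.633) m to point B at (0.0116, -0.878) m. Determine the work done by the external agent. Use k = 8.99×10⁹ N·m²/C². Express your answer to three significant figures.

For quasistatic motion the external work equals the change in potential energy: W_ext = qΔV = q(V_B − V_A).
At A: distances to the source charges are 2.03 m, 1.49 m, 0.673 m; V_A = Σ kqᵢ/rᵢ = 1620 V.
At B: distances to the source charges are 1.24 m, 0.821 m, 0.321 m; V_B = Σ kqᵢ/rᵢ = -1.73×10⁴ V.
ΔV = V_B − V_A = -1.90×10⁴ V.
W_ext = qΔV = (-8.21×10⁻⁶ C)(-1.90×10⁴ V) = 0.156 J.

0.156 J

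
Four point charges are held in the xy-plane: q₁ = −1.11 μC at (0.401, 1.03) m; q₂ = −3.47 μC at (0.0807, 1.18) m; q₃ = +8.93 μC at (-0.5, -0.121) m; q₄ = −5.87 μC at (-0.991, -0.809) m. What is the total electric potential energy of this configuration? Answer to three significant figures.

-0.610 J

The assembly work is the sum of pairwise potential energies, U = Σ_{i<j} kqᵢqⱼ/rᵢⱼ.
Pair separations: r₁₂ = 0.354 m, r₁₃ = 1.46 m, r₁₄ = 2.31 m, r₂₃ = 1.42 m, r₂₄ = 2.26 m, r₃₄ = 0.845 m.
Summing all 6 pair terms gives U = -0.610 J.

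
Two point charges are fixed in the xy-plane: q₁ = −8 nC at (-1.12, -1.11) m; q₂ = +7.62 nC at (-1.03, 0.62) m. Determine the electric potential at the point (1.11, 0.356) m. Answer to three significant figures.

4.82 V

The total potential is the scalar sum of each charge's contribution, V = Σ kqᵢ/rᵢ.
Distances from the field point to each charge: r₁ = 2.67 m, r₂ = 2.16 m.
V = k[(-8.00×10⁻⁹)/(2.67) + (7.62×10⁻⁹)/(2.16)] = 4.82 V.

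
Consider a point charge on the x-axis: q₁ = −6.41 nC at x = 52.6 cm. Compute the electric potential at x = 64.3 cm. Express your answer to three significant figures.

-493 V

The total potential is the scalar sum of each charge's contribution, V = Σ kqᵢ/rᵢ.
V = k[(-6.41×10⁻⁹)/(0.117)] = -493 V.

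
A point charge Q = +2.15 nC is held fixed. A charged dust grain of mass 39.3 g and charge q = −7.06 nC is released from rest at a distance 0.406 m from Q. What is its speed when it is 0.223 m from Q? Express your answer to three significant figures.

Only the electrostatic force acts, so mechanical energy is conserved: ½mv² = U₁ − U₂ = kQq(1/r₁ − 1/r₂).
U₁ − U₂ = (8.99×10⁹ N·m²/C²)(2.15×10⁻⁹ C)(-7.06×10⁻⁹ C)(1/0.406 − 1/0.223) = 2.76×10⁻⁷ J.
v = √(2·2.76×10⁻⁷/0.0393) = 3.75×10⁻³ m/s.

3.75×10⁻³ m/s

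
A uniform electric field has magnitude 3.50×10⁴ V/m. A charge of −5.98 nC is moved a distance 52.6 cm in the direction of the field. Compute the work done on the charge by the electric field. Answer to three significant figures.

-1.10×10⁻⁴ J

The potential change for a displacement 52.6 cm in the direction of the field is ΔV = −Ed = -1.84×10⁴ V.
W_field = −qΔV = -1.10×10⁻⁴ J.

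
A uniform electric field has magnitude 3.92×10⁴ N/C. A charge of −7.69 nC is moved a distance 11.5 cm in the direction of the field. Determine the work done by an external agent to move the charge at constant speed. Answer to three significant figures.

3.47×10⁻⁵ J

The potential change for a displacement 11.5 cm in the direction of the field is ΔV = −Ed = -4510 V.
W_ext = qΔV = 3.47×10⁻⁵ J.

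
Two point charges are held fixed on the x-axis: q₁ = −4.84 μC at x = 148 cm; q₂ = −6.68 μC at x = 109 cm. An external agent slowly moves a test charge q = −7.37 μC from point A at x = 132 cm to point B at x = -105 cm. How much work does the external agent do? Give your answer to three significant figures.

For quasistatic motion the external work equals the change in potential energy: W_ext = qΔV = q(V_B − V_A).
At A: distances to the source charges are 0.160 m, 0.230 m; V_A = Σ kqᵢ/rᵢ = -5.33×10⁵ V.
At B: distances to the source charges are 2.53 m, 2.14 m; V_B = Σ kqᵢ/rᵢ = -4.53×10⁴ V.
ΔV = V_B − V_A = 4.88×10⁵ V.
W_ext = qΔV = (-7.37×10⁻⁶ C)(4.88×10⁵ V) = -3.59 J.

-3.59 J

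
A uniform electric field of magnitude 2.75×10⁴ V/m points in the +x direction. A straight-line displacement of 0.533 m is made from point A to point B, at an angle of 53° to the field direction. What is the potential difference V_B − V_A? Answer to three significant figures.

Only the component of displacement along E changes the potential: ΔV = −E·d·cosθ.
ΔV = −(2.75×10⁴ V/m)(0.533 m)cos53° = -8820 V.

-8820 V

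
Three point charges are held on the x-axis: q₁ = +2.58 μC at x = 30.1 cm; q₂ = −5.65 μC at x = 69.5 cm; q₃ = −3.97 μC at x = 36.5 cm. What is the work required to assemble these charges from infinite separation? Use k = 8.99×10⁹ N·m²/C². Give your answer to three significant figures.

-1.16 J

The assembly work is the sum of pairwise potential energies, U = Σ_{i<j} kqᵢqⱼ/rᵢⱼ.
Pair separations: r₁₂ = 0.394 m, r₁₃ = 0.0640 m, r₂₃ = 0.330 m.
U = (-0.333) + (-1.44) + (0.611) = -1.16 J.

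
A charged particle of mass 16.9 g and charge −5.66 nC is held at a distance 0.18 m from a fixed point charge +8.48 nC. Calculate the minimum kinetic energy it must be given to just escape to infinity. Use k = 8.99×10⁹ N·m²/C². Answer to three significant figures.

2.40×10⁻⁶ J

To just escape, total mechanical energy must reach zero at infinity: ½mv²_min + U = 0, so ½mv²_min = −U = |kQq|/r.
|U| = |kQq|/r = (8.99×10⁹ N·m²/C²)(8.48×10⁻⁹)(5.66×10⁻⁹)/(0.180) = 2.40×10⁻⁶ J.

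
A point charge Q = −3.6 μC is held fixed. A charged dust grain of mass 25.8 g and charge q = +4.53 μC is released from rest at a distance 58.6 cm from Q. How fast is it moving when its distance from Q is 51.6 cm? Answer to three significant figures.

Only the electrostatic force acts, so mechanical energy is conserved: ½mv² = U₁ − U₂ = kQq(1/r₁ − 1/r₂).
U₁ − U₂ = (8.99×10⁹ N·m²/C²)(-3.60×10⁻⁶ C)(4.53×10⁻⁶ C)(1/0.586 − 1/0.516) = 0.0339 J.
v = √(2·0.0339/0.0258) = 1.62 m/s.

1.62 m/s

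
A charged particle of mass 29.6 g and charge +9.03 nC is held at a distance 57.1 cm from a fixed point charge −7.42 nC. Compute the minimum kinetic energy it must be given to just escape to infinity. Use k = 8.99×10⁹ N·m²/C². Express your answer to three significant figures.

To just escape, total mechanical energy must reach zero at infinity: ½mv²_min + U = 0, so ½mv²_min = −U = |kQq|/r.
|U| = |kQq|/r = (8.99×10⁹ N·m²/C²)(7.42×10⁻⁹)(9.03×10⁻⁹)/(0.571) = 1.05×10⁻⁶ J.

1.05×10⁻⁶ J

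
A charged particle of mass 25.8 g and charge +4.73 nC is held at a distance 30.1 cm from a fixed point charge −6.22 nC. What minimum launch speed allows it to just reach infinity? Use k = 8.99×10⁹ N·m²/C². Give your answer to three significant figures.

To just escape, total mechanical energy must reach zero at infinity: ½mv²_min + U = 0, so ½mv²_min = −U = |kQq|/r.
|U| = |kQq|/r = (8.99×10⁹ N·m²/C²)(6.22×10⁻⁹)(4.73×10⁻⁹)/(0.301) = 8.79×10⁻⁷ J.
v_min = √(2|U|/m) = √(2·8.79×10⁻⁷/0.0258) = 8.25×10⁻³ m/s.

8.25×10⁻³ m/s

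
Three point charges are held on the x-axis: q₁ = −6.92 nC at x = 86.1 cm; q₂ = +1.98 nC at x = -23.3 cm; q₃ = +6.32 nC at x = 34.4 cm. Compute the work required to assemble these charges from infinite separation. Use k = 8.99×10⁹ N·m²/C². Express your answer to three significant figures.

The assembly work is the sum of pairwise potential energies, U = Σ_{i<j} kqᵢqⱼ/rᵢⱼ.
Pair separations: r₁₂ = 1.09 m, r₁₃ = 0.517 m, r₂₃ = 0.577 m.
U = (-1.13×10⁻⁷) + (-7.60×10⁻⁷) + (1.95×10⁻⁷) = -6.78×10⁻⁷ J.

-6.78×10⁻⁷ J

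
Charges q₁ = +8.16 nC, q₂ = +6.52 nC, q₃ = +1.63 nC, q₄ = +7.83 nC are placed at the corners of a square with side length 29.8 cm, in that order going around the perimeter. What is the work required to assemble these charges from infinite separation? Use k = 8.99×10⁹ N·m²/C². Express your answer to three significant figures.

The assembly work is the sum of pairwise potential energies, U = Σ_{i<j} kqᵢqⱼ/rᵢⱼ.
The four side pairs have separation 0.298 m and the two diagonal pairs 0.421 m.
Summing all 6 pair terms gives U = 5.61×10⁻⁶ J.

5.61×10⁻⁶ J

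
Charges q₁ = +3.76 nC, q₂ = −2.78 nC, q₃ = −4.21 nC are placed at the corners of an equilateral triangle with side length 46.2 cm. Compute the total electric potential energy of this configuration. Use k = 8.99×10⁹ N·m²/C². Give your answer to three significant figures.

-2.84×10⁻⁷ J

The work to assemble the configuration equals its total potential energy, U = Σ kqᵢqⱼ/rᵢⱼ over all pairs.
All three pair separations equal the side length, 0.462 m.
U = (-2.03×10⁻⁷) + (-3.08×10⁻⁷) + (2.28×10⁻⁷) = -2.84×10⁻⁷ J.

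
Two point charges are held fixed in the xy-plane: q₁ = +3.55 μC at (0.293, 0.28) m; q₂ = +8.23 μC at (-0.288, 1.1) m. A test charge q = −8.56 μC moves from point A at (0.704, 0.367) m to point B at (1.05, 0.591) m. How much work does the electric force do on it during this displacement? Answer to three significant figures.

The work done by the electric force is W_field = −ΔU = −q(V_B − V_A) = q(V_A − V_B).
At A: distances to the source charges are 0.420 m, 1.23 m; V_A = Σ kqᵢ/rᵢ = 1.36×10⁵ V.
At B: distances to the source charges are 0.818 m, 1.43 m; V_B = Σ kqᵢ/rᵢ = 9.07×10⁴ V.
ΔV = V_B − V_A = -4.53×10⁴ V.
W_field = −qΔV = −(-8.56×10⁻⁶ C)(-4.53×10⁴ V) = -0.388 J.

-0.388 J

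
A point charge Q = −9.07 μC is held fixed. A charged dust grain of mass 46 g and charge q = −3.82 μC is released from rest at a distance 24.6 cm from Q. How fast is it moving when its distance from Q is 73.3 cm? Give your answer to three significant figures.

6.05 m/s

Only the electrostatic force acts, so mechanical energy is conserved: ½mv² = U₁ − U₂ = kQq(1/r₁ − 1/r₂).
U₁ − U₂ = (8.99×10⁹ N·m²/C²)(-9.07×10⁻⁶ C)(-3.82×10⁻⁶ C)(1/0.246 − 1/0.733) = 0.841 J.
v = √(2·0.841/0.0460) = 6.05 m/s.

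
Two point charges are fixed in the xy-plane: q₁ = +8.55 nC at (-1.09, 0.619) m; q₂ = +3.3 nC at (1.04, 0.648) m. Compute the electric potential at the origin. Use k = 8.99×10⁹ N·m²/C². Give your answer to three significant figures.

85.5 V

Electric potential is a scalar, so the contributions from each charge add algebraically: V = Σ kqᵢ/rᵢ.
Distances from the field point to each charge: r₁ = 1.25 m, r₂ = 1.23 m.
V = k[(8.55×10⁻⁹)/(1.25) + (3.30×10⁻⁹)/(1.23)] = 85.5 V.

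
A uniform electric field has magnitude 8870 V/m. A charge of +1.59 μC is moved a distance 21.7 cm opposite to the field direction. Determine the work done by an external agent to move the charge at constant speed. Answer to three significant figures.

The potential change for a displacement 21.7 cm opposite to the field direction is ΔV = +Ed = 1920 V.
W_ext = qΔV = 3.06×10⁻³ J.

3.06×10⁻³ J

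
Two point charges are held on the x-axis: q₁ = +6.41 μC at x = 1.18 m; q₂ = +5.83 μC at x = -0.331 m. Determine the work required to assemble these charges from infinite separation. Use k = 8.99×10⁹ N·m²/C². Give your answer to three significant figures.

The work to assemble the configuration equals its total potential energy, U = Σ kqᵢqⱼ/rᵢⱼ over all pairs.
Pair separations: r₁₂ = 1.51 m.
U = (0.222) = 0.222 J.

0.222 J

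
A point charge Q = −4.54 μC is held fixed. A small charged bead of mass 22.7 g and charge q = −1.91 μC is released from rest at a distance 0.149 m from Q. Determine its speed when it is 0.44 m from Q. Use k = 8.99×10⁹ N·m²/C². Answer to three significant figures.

Only the electrostatic force acts, so mechanical energy is conserved: ½mv² = U₁ − U₂ = kQq(1/r₁ − 1/r₂).
U₁ − U₂ = (8.99×10⁹ N·m²/C²)(-4.54×10⁻⁶ C)(-1.91×10⁻⁶ C)(1/0.149 − 1/0.440) = 0.346 J.
v = √(2·0.346/0.0227) = 5.52 m/s.

5.52 m/s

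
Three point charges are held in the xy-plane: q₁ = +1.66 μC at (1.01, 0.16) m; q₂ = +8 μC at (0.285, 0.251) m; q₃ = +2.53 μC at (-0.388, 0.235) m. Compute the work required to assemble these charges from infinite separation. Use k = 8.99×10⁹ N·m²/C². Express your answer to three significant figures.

The work to assemble the configuration equals its total potential energy, U = Σ kqᵢqⱼ/rᵢⱼ over all pairs.
Pair separations: r₁₂ = 0.731 m, r₁₃ = 1.40 m, r₂₃ = 0.673 m.
U = (0.163) + (0.0270) + (0.270) = 0.461 J.

0.461 J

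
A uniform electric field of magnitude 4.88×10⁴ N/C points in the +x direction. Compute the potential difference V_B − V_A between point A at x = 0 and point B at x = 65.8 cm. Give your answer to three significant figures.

-3.21×10⁴ V

In a uniform field, potential decreases in the direction of E: V_B − V_A = −E·Δx.
V_B − V_A = −(4.88×10⁴ V/m)(0.658 m) = -3.21×10⁴ V.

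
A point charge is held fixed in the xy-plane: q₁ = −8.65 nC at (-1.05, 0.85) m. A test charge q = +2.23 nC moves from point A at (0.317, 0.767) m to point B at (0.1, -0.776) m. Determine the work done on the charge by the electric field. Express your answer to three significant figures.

The work done by the electric force is W_field = −ΔU = −q(V_B − V_A) = q(V_A − V_B).
At A: distance to the source charge is 1.37 m; V_A = kq₁/r = -56.8 V.
At B: distance to the source charge is 1.99 m; V_B = kq₁/r = -39.0 V.
ΔV = V_B − V_A = 17.7 V.
W_field = −qΔV = −(2.23×10⁻⁹ C)(17.7 V) = -3.96×10⁻⁸ J.

-3.96×10⁻⁸ J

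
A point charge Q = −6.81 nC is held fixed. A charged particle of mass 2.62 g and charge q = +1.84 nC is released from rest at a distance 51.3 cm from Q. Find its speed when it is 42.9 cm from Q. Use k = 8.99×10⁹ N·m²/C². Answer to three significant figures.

5.73×10⁻³ m/s

Only the electrostatic force acts, so mechanical energy is conserved: ½mv² = U₁ − U₂ = kQq(1/r₁ − 1/r₂).
U₁ − U₂ = (8.99×10⁹ N·m²/C²)(-6.81×10⁻⁹ C)(1.84×10⁻⁹ C)(1/0.513 − 1/0.429) = 4.30×10⁻⁸ J.
v = √(2·4.30×10⁻⁸/2.62×10⁻³) = 5.73×10⁻³ m/s.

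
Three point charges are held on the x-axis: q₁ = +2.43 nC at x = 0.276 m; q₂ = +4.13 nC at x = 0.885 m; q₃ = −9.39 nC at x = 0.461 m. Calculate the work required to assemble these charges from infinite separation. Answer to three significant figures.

-1.78×10⁻⁶ J

The assembly work is the sum of pairwise potential energies, U = Σ_{i<j} kqᵢqⱼ/rᵢⱼ.
Pair separations: r₁₂ = 0.609 m, r₁₃ = 0.185 m, r₂₃ = 0.424 m.
U = (1.48×10⁻⁷) + (-1.11×10⁻⁶) + (-8.22×10⁻⁷) = -1.78×10⁻⁶ J.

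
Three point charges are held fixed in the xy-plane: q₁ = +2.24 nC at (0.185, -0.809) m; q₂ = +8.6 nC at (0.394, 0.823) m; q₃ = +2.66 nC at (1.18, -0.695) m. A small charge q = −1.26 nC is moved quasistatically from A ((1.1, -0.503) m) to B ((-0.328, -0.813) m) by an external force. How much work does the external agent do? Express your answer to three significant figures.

1.12×10⁻⁷ J

For quasistatic motion the external work equals the change in potential energy: W_ext = qΔV = q(V_B − V_A).
At A: distances to the source charges are 0.965 m, 1.50 m, 0.208 m; V_A = Σ kqᵢ/rᵢ = 187 V.
At B: distances to the source charges are 0.513 m, 1.79 m, 1.51 m; V_B = Σ kqᵢ/rᵢ = 98.3 V.
ΔV = V_B − V_A = -89.0 V.
W_ext = qΔV = (-1.26×10⁻⁹ C)(-89.0 V) = 1.12×10⁻⁷ J.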